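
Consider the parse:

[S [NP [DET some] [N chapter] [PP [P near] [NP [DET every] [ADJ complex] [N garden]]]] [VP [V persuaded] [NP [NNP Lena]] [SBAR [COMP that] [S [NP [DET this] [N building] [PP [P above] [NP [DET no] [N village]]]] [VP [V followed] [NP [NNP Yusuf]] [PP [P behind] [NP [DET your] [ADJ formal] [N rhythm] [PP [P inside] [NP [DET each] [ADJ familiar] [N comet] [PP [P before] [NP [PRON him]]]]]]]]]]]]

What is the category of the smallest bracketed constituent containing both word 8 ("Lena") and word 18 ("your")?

VP

Both words fall inside [VP persuaded Lena that this building above no village followed Yusuf behind your formal rhythm inside each familiar comet before him] (words 7–26), and no smaller constituent contains them both. Label: VP.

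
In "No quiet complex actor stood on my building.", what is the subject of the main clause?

In the main clause the verb is "stood"; the NP preceding it, "no quiet complex actor", is the subject.

no quiet complex actor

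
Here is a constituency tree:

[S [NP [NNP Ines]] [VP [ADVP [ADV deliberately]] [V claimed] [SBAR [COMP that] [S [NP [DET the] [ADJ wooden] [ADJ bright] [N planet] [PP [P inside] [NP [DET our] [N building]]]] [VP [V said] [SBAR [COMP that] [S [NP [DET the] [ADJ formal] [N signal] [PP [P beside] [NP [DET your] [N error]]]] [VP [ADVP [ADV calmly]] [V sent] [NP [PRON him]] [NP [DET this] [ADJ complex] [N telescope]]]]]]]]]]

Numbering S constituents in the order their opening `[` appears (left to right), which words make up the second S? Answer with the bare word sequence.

the wooden bright planet inside our building said that the formal signal beside your error calmly sent him this complex telescope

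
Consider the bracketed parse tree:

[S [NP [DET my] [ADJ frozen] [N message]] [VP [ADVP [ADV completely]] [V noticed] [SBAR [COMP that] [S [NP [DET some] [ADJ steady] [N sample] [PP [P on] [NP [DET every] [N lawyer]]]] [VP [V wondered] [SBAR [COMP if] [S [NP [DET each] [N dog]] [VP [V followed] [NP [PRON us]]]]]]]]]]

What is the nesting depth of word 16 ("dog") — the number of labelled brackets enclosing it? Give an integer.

Counting open brackets not yet closed at "dog": [S [VP [SBAR [S [VP [SBAR [S [NP [N = 9.

9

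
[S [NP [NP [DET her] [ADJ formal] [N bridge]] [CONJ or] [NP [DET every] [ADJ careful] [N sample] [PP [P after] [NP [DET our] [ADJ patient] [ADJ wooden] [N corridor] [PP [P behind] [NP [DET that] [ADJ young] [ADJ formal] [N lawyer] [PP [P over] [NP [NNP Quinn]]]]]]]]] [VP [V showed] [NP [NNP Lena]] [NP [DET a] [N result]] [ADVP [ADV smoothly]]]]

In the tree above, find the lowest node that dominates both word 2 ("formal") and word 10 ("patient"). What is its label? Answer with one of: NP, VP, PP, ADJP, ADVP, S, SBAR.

The smallest bracket enclosing both words is [NP her formal bridge or every careful sample after our patient wooden corridor behind that young formal lawyer over Quinn], so the label is NP.

NP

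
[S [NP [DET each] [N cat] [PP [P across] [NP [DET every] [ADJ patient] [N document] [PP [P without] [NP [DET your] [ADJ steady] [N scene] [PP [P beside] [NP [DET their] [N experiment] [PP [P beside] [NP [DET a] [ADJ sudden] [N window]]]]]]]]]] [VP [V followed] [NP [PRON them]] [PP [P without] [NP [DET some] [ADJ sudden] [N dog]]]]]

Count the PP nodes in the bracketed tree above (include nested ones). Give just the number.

5

The PP constituents are: [PP across every patient document without your steady scene beside their experiment beside a sudden window]; [PP without your steady scene beside their experiment beside a sudden window]; [PP beside their experiment beside a sudden window]; [PP beside a sudden window]; [PP without some sudden dog]. Total: 5.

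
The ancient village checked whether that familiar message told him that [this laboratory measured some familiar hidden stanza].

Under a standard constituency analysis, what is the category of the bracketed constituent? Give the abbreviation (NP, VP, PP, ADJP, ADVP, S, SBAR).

The span is built around the head "measured" — a clause (S).

S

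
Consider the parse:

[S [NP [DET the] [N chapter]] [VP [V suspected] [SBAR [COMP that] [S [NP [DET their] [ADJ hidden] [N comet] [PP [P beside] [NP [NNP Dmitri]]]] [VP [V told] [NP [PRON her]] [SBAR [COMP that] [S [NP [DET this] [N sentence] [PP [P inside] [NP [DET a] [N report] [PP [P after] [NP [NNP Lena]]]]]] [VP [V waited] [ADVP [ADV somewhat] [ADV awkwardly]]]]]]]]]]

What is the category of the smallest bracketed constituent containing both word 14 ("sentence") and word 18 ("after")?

NP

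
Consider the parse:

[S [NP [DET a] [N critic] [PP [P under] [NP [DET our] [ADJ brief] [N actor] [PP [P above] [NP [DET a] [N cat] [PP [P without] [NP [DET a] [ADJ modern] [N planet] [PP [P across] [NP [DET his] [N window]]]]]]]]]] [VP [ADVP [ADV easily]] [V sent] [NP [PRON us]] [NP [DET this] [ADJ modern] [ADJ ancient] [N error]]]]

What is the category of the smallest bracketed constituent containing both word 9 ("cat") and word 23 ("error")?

S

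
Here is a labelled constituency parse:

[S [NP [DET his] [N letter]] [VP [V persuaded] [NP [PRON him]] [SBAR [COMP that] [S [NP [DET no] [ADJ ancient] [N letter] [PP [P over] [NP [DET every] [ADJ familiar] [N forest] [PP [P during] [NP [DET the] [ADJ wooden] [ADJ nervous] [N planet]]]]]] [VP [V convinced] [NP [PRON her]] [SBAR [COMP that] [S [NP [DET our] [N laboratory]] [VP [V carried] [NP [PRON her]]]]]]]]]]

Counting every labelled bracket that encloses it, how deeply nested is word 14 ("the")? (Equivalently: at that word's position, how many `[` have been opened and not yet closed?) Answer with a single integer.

Path from the root down to the word: S → VP → SBAR → S → NP → PP → NP → PP → NP → DET. That is 10 enclosing brackets.

10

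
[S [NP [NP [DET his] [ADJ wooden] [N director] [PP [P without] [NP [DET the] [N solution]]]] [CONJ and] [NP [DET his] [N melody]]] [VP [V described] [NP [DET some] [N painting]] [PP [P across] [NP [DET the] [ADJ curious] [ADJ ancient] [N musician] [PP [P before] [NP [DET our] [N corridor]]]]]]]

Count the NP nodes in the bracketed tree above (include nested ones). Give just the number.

Scanning left to right, an opening `[NP` appears at word positions 1, 1, 5, 8, 11, 14, 19 — 7 in total.

7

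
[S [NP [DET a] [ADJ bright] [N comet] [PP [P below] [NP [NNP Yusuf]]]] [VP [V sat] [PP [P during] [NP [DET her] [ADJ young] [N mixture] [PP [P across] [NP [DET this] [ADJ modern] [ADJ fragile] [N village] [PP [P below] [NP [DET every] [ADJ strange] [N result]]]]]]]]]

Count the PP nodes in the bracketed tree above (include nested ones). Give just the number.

The PP constituents are: [PP below Yusuf]; [PP during her young mixture across this modern fragile village below every strange result]; [PP across this modern fragile village below every strange result]; [PP below every strange result]. Total: 4.

4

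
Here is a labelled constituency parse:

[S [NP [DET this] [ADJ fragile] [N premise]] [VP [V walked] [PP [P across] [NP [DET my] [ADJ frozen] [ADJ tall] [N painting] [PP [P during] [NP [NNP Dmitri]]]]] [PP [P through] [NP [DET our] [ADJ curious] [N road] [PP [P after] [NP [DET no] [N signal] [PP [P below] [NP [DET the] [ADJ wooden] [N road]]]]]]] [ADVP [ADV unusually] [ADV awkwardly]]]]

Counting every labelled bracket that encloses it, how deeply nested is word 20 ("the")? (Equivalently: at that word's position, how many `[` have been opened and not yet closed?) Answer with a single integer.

9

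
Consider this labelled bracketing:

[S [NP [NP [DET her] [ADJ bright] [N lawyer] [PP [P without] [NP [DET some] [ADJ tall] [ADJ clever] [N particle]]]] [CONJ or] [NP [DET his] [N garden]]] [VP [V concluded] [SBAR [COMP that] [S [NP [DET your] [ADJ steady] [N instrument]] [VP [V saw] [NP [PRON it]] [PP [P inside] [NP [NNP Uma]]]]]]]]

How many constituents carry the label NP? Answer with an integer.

7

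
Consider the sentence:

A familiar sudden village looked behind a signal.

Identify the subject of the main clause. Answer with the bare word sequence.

a familiar sudden village

In the main clause the verb is "looked"; the NP preceding it, "a familiar sudden village", is the subject.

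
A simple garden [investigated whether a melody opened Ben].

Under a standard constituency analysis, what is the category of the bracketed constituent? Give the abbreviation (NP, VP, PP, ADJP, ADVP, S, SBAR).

VP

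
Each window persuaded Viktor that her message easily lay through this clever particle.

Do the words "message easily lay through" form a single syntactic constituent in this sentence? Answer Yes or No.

No

The sequence begins inside the noun phrase "her message" and ends inside the verb phrase "easily lay through this clever particle"; it crosses a phrase boundary, so no single node in the tree spans exactly those words.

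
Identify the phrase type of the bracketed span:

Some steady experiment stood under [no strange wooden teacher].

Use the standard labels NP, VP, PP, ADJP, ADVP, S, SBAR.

The bracketed span "no strange wooden teacher" is headed by "teacher", making it a noun phrase (NP).

NP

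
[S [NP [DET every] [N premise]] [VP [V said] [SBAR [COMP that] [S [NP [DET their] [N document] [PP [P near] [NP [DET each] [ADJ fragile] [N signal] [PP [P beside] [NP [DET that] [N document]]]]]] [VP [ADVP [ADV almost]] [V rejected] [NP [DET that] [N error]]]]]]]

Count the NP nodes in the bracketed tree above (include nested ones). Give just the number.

The NP constituents are: [NP every premise]; [NP their document near each fragile signal beside that document]; [NP each fragile signal beside that document]; [NP that document]; [NP that error]. Total: 5.

5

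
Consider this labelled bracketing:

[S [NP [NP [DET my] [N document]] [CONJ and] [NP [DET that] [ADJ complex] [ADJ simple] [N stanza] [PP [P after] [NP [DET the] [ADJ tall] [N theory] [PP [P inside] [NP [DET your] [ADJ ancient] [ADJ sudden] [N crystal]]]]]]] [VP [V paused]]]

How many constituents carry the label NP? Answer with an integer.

The NP constituents are: [NP my document and that complex simple stanza after the tall theory inside your ancient sudden crystal]; [NP my document]; [NP that complex simple stanza after the tall theory inside your ancient sudden crystal]; [NP the tall theory inside your ancient sudden crystal]; [NP your ancient sudden crystal]. Total: 5.

5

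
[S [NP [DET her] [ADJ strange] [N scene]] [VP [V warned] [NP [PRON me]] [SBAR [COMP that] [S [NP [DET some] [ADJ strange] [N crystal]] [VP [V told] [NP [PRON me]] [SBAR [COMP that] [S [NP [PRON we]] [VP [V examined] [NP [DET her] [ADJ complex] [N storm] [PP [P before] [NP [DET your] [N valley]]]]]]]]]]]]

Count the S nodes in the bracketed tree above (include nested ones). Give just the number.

3

The S constituents are: [S her strange scene warned me that some strange crystal told me that we examined her complex storm before your valley]; [S some strange crystal told me that we examined her complex storm before your valley]; [S we examined her complex storm before your valley]. Total: 3.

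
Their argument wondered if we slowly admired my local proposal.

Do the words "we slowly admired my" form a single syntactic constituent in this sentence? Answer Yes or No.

No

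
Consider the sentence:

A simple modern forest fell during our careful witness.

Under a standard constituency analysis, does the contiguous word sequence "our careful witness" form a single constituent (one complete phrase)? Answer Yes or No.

"our careful witness" is exactly the noun phrase [NP our careful witness], a complete constituent.

Yes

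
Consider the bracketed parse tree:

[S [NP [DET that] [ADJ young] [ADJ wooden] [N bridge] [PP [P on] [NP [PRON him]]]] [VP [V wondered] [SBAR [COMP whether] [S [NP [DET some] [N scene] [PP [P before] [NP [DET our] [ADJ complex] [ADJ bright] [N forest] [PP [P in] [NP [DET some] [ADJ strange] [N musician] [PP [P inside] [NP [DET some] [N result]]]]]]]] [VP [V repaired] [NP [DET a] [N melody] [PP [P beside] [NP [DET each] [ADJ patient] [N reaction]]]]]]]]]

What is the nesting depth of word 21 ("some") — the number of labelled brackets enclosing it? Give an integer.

Path from the root down to the word: S → VP → SBAR → S → NP → PP → NP → PP → NP → PP → NP → DET. That is 12 enclosing brackets.

12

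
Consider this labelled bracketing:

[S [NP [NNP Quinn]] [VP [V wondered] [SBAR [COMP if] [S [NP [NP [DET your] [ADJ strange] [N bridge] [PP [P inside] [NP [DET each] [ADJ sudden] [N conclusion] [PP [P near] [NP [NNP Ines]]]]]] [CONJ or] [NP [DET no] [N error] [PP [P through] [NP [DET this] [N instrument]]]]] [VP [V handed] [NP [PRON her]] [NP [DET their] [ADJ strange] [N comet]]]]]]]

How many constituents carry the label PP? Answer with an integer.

Listing each PP by its span: [PP inside each sudden conclusion near Ines]; [PP near Ines]; [PP through this instrument] — that makes 3.

3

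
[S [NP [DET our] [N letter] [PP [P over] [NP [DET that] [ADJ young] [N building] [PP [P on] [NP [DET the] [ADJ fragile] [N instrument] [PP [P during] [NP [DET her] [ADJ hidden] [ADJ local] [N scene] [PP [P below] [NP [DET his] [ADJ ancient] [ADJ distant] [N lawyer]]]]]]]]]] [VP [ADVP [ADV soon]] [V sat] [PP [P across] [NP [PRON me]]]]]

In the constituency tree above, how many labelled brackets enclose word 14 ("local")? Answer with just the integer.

Path from the root down to the word: S → NP → PP → NP → PP → NP → PP → NP → ADJ. That is 9 enclosing brackets.

9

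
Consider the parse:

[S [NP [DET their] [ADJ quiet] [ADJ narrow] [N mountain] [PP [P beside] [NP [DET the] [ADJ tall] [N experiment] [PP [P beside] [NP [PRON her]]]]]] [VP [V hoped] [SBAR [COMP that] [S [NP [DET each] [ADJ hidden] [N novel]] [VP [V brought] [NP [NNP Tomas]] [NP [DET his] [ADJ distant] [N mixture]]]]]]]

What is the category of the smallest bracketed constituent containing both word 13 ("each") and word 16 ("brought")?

S

Word 13 lies under S → VP → SBAR → S → NP → DET; word 16 lies under S → VP → SBAR → S → VP → V. The lowest shared node is the S.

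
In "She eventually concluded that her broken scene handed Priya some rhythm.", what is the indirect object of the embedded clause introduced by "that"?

Within the embedded clause introduced by "that", the indirect object of "handed" is "Priya".

Priya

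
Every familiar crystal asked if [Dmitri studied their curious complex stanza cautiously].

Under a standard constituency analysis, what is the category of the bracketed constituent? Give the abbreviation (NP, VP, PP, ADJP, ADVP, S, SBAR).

S

The span is built around the head "studied" — a clause (S).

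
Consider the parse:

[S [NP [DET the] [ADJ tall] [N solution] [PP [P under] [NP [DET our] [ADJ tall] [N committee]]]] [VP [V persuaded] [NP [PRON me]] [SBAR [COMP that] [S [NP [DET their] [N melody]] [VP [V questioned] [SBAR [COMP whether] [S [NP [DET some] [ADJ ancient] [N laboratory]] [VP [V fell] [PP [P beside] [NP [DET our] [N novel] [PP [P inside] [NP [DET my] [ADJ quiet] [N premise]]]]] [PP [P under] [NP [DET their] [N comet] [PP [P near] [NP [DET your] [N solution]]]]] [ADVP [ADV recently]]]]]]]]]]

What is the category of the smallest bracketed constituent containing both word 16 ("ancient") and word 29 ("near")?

S

Both words fall inside [S some ancient laboratory fell beside our novel inside my quiet premise under their comet near your solution recently] (words 15–32), and no smaller constituent contains them both. Label: S.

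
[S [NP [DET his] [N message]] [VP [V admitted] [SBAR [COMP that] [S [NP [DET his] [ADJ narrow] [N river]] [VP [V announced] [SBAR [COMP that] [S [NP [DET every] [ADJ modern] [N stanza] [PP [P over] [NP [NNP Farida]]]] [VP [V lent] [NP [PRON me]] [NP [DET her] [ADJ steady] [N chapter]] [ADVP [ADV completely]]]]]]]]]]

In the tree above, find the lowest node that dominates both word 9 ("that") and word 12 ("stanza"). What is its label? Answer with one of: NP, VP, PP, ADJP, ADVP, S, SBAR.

SBAR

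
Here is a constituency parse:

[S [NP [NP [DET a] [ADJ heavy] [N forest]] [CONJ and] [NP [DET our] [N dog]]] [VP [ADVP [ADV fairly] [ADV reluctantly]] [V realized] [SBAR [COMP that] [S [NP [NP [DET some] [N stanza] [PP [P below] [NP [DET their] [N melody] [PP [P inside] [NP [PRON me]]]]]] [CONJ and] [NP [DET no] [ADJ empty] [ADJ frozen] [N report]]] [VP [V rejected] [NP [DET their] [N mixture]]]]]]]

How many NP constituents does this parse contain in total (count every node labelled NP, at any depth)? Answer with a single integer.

9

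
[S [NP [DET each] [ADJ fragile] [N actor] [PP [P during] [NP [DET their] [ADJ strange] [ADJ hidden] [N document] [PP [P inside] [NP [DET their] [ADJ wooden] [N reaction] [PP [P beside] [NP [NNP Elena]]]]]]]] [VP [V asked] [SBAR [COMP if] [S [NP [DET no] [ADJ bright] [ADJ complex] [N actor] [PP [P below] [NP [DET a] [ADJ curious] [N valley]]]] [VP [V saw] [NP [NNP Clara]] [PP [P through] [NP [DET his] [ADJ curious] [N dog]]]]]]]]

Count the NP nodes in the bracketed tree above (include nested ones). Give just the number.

Scanning left to right, an opening `[NP` appears at word positions 1, 5, 10, 14, 17, 22, 26, 28 — 8 in total.

8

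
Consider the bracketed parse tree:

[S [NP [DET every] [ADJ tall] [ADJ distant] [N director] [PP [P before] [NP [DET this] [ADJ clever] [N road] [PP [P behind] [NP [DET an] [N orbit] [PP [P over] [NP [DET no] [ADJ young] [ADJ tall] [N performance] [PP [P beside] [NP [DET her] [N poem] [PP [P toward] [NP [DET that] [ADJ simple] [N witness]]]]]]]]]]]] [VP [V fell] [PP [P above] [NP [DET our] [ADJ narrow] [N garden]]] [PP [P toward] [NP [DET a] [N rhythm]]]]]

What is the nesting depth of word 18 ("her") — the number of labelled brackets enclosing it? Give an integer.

Counting open brackets not yet closed at "her": [S [NP [PP [NP [PP [NP [PP [NP [PP [NP [DET = 11.

11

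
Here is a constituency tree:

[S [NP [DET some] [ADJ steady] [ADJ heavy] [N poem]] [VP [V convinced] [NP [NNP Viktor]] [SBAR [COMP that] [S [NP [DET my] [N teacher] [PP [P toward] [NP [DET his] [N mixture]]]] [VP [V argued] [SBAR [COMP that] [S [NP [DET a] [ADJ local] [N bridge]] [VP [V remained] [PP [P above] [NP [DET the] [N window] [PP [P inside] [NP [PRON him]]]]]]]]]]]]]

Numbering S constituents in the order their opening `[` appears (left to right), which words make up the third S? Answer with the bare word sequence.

a local bridge remained above the window inside him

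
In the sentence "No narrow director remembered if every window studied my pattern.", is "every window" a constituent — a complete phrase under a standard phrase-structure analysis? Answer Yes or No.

Yes

These words form the whole noun phrase headed by "window", so yes — one constituent.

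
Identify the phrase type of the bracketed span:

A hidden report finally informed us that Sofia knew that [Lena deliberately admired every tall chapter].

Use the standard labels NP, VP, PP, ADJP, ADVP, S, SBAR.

S

The span is built around the head "admired" — a clause (S).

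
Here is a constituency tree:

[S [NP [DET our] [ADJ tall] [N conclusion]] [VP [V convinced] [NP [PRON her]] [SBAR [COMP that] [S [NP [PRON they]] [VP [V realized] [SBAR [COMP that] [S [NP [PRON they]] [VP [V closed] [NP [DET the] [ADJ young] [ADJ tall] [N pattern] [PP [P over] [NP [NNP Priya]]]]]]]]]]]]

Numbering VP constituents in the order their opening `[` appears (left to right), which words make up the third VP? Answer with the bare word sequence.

In left-to-right order the VP constituents are "convinced her that they realized that they closed the young tall pattern over Priya"; "realized that they closed the young tall pattern over Priya"; "closed the young tall pattern over Priya". Number 3 is "closed the young tall pattern over Priya".

closed the young tall pattern over Priya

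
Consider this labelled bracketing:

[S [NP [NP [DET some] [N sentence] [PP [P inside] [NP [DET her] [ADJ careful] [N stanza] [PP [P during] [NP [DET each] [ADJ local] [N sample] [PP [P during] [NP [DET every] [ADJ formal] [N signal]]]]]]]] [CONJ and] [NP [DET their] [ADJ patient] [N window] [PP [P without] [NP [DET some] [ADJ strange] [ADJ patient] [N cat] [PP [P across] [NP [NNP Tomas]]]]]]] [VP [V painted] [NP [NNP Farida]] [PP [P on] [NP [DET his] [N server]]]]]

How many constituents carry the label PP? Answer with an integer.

6

The PP constituents are: [PP inside her careful stanza during each local sample during every formal signal]; [PP during each local sample during every formal signal]; [PP during every formal signal]; [PP without some strange patient cat across Tomas]; [PP across Tomas]; [PP on his server]. Total: 6.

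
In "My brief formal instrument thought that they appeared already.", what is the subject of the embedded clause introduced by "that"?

The subject of the embedded clause introduced by "that" is the NP immediately before the verb "appeared": "they".

they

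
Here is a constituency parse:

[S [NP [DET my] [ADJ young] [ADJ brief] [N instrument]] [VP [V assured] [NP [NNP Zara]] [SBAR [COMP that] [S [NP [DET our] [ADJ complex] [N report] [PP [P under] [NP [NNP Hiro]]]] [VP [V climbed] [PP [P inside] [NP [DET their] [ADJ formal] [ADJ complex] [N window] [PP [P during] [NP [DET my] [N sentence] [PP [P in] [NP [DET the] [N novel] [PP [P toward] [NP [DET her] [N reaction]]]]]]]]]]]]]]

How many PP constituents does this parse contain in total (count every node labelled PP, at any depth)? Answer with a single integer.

Listing each PP by its span: [PP under Hiro]; [PP inside their formal complex window during my sentence in the novel toward her reaction]; [PP during my sentence in the novel toward her reaction]; [PP in the novel toward her reaction]; [PP toward her reaction] — that makes 5.

5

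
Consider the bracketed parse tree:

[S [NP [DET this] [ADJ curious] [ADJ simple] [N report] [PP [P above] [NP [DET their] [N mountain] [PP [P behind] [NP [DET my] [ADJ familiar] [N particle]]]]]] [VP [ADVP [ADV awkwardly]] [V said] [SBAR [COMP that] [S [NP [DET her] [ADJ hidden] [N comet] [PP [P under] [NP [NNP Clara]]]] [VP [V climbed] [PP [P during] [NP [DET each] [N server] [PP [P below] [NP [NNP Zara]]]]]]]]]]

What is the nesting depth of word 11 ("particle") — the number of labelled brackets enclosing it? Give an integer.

7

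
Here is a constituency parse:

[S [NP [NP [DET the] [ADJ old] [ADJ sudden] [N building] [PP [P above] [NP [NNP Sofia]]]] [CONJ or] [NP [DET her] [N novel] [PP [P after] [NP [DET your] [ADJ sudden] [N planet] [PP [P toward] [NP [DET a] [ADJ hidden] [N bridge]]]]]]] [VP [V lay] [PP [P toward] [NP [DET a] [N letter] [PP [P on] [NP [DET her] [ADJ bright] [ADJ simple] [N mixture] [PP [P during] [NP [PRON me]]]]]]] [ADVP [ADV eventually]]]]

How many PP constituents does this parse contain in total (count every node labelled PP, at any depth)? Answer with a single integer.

Scanning left to right, an opening `[PP` appears at word positions 5, 10, 14, 19, 22, 27 — 6 in total.

6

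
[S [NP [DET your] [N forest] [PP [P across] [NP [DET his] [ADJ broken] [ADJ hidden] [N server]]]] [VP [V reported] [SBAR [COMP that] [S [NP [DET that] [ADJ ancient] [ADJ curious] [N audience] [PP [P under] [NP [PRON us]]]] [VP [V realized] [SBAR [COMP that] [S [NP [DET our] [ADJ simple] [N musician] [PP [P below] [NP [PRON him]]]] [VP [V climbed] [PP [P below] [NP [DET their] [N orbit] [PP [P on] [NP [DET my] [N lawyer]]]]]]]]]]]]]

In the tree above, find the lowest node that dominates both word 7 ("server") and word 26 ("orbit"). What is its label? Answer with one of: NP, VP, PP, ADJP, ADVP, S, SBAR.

S

The smallest bracket enclosing both words is [S your forest across his broken hidden server reported that that ancient curious audience under us realized that our simple musician below him climbed below their orbit on my lawyer], so the label is S.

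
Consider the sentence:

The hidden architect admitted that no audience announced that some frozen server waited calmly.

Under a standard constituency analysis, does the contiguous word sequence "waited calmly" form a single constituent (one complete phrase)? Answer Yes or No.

Yes

These words form the whole verb phrase headed by "waited", so yes — one constituent.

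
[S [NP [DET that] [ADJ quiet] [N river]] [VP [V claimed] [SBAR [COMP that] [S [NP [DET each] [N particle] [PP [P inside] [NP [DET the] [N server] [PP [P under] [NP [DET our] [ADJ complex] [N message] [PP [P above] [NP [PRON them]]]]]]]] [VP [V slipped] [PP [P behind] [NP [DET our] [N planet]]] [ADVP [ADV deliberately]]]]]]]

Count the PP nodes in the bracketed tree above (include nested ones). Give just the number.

4

Scanning left to right, an opening `[PP` appears at word positions 8, 11, 15, 18 — 4 in total.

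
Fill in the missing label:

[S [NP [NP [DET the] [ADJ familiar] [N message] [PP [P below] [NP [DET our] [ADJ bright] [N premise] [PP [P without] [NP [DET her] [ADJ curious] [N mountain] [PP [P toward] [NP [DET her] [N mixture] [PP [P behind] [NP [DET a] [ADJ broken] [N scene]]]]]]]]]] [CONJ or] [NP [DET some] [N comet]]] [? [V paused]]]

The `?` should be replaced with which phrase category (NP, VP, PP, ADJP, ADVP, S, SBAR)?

VP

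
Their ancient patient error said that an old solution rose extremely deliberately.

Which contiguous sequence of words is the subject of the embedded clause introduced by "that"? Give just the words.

an old solution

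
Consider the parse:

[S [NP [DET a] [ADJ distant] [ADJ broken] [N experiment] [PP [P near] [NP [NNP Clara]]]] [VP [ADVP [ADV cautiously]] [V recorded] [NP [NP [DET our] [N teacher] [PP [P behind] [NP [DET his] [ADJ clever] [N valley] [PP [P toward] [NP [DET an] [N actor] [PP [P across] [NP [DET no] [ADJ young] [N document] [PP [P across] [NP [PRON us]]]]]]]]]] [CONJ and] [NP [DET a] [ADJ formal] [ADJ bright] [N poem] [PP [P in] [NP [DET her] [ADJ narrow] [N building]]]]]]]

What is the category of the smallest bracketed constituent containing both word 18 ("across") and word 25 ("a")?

NP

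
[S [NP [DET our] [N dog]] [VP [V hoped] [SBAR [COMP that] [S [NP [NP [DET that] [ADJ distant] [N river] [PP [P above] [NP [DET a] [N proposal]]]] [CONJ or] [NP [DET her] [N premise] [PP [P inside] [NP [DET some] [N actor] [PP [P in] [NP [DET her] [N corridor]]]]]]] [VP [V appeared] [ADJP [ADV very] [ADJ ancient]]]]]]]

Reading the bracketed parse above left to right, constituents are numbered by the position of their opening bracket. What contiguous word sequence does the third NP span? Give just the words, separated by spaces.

In left-to-right order the NP constituents are "our dog"; "that distant river above a proposal or her premise inside some actor in her corridor"; "that distant river above a proposal"; "a proposal"; "her premise inside some actor in her corridor"; "some actor in her corridor"; "her corridor". Number 3 is "that distant river above a proposal".

that distant river above a proposal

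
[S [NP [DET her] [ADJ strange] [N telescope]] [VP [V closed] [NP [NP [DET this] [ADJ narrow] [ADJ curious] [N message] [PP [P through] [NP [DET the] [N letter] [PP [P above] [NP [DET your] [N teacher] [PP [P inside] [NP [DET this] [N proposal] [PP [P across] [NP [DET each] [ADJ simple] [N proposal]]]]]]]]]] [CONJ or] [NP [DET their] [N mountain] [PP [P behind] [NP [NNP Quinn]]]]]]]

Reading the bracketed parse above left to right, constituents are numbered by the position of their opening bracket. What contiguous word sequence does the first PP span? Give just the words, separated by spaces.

In left-to-right order the PP constituents are "through the letter above your teacher inside this proposal across each simple proposal"; "above your teacher inside this proposal across each simple proposal"; "inside this proposal across each simple proposal"; "across each simple proposal"; "behind Quinn". Number 1 is "through the letter above your teacher inside this proposal across each simple proposal".

through the letter above your teacher inside this proposal across each simple proposal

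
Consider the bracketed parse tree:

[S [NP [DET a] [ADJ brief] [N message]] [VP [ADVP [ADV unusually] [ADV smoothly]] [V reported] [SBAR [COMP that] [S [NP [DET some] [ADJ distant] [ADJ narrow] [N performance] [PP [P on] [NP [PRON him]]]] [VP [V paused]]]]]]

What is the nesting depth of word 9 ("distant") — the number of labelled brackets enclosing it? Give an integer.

6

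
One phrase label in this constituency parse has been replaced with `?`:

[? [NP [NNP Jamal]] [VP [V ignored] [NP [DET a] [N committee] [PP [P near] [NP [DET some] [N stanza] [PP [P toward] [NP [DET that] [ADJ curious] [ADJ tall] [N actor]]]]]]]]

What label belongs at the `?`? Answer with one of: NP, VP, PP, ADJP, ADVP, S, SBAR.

S

Looking at what the `?` directly dominates — NP, VP — this is a clause (S).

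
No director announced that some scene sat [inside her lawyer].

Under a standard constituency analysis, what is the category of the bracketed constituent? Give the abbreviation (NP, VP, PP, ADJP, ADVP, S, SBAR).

The span is built around the preposition "inside" — a prepositional phrase (PP).

PP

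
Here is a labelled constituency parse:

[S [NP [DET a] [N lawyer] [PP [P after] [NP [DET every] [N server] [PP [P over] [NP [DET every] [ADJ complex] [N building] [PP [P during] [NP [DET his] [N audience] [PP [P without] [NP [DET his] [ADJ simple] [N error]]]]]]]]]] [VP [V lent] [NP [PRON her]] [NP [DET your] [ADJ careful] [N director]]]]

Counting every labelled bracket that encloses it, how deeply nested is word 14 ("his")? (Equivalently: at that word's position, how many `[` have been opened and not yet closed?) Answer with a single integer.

11

Path from the root down to the word: S → NP → PP → NP → PP → NP → PP → NP → PP → NP → DET. That is 11 enclosing brackets.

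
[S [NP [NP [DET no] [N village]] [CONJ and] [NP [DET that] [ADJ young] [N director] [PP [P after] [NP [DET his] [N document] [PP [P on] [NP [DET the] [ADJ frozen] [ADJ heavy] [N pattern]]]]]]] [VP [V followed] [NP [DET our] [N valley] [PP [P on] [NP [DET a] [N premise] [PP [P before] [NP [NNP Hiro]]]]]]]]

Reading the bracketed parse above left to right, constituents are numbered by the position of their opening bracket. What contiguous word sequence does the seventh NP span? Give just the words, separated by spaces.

a premise before Hiro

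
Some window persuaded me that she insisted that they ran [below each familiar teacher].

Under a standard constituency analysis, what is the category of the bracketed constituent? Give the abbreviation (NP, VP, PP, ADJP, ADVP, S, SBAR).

PP

"below" is the head of the bracketed span, so the span is a prepositional phrase: PP.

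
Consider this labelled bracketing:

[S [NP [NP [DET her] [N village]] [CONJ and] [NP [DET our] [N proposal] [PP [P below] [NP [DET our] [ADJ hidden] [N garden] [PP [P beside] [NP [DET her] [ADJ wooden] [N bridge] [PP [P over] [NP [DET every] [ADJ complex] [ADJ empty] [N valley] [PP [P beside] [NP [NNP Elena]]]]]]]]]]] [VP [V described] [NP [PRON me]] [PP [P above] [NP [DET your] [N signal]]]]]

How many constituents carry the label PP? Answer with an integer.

The PP constituents are: [PP below our hidden garden beside her wooden bridge over every complex empty valley beside Elena]; [PP beside her wooden bridge over every complex empty valley beside Elena]; [PP over every complex empty valley beside Elena]; [PP beside Elena]; [PP above your signal]. Total: 5.

5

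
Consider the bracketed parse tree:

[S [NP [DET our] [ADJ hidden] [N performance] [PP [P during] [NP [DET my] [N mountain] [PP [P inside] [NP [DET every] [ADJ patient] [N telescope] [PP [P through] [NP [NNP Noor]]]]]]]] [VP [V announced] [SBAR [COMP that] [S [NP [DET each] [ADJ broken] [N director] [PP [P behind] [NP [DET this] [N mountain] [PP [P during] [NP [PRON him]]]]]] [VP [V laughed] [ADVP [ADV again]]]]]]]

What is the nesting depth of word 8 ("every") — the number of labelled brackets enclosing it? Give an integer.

Path from the root down to the word: S → NP → PP → NP → PP → NP → DET. That is 7 enclosing brackets.

7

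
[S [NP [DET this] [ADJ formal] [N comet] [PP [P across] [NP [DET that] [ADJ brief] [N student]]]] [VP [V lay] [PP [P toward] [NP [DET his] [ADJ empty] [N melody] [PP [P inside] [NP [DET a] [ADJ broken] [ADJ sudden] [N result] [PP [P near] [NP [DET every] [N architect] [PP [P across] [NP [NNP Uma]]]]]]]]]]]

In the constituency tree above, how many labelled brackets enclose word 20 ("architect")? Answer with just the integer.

9

Counting open brackets not yet closed at "architect": [S [VP [PP [NP [PP [NP [PP [NP [N = 9.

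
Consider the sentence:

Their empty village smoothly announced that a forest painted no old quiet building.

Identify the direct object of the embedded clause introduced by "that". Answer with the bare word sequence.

no old quiet building

The verb of the embedded clause introduced by "that" is "painted"; its direct object is the NP "no old quiet building".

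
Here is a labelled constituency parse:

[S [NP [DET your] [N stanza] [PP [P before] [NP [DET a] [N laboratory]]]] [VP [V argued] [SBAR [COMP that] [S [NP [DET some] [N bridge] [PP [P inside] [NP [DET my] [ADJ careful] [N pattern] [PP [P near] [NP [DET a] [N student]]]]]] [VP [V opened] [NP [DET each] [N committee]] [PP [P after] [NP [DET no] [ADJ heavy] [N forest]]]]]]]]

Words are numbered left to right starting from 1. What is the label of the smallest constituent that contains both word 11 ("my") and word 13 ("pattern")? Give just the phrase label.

NP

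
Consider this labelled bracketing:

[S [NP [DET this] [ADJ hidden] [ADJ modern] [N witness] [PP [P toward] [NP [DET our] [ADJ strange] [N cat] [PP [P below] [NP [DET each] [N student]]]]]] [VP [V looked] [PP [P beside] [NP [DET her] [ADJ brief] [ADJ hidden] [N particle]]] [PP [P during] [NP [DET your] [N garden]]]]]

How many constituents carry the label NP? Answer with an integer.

5

Listing each NP by its span: [NP this hidden modern witness toward our strange cat below each student]; [NP our strange cat below each student]; [NP each student]; [NP her brief hidden particle]; [NP your garden] — that makes 5.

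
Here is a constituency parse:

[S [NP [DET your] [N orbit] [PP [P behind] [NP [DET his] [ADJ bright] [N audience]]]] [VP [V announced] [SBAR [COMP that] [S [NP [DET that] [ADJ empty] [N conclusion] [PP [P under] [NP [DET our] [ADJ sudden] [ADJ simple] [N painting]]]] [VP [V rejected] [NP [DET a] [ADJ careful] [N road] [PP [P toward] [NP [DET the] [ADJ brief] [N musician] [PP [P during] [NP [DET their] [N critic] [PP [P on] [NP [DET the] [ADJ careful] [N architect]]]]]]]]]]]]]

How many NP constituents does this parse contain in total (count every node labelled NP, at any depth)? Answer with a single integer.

8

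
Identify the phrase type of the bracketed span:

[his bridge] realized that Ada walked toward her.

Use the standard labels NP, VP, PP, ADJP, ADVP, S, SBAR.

"bridge" is the head of the bracketed span, so the span is a noun phrase: NP.

NP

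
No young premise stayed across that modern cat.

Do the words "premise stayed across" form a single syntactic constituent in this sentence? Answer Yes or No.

No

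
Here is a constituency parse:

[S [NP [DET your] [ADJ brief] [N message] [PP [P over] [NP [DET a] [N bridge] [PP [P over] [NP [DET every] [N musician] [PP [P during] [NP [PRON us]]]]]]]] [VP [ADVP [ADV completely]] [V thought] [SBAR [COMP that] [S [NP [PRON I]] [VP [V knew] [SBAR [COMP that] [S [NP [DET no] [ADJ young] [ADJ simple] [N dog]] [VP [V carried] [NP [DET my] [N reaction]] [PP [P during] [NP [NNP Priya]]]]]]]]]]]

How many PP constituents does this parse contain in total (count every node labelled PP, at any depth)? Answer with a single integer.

4

Listing each PP by its span: [PP over a bridge over every musician during us]; [PP over every musician during us]; [PP during us]; [PP during Priya] — that makes 4.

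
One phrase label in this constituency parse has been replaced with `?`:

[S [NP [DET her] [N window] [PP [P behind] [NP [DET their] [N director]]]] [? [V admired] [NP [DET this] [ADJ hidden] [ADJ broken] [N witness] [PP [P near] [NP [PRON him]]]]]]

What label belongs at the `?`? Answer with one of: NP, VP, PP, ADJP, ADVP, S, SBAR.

Looking at what the `?` directly dominates — V 'admired', NP — this is a verb phrase (VP).

VP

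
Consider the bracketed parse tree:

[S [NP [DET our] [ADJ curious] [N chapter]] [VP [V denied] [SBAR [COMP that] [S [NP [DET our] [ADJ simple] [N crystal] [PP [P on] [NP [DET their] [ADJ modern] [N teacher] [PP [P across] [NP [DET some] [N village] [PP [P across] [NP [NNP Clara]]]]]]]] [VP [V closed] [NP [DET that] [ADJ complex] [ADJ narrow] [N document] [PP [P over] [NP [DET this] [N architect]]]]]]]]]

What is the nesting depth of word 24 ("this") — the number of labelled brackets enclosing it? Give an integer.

9

Counting open brackets not yet closed at "this": [S [VP [SBAR [S [VP [NP [PP [NP [DET = 9.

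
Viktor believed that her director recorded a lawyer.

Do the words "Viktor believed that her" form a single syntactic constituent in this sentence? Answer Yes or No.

No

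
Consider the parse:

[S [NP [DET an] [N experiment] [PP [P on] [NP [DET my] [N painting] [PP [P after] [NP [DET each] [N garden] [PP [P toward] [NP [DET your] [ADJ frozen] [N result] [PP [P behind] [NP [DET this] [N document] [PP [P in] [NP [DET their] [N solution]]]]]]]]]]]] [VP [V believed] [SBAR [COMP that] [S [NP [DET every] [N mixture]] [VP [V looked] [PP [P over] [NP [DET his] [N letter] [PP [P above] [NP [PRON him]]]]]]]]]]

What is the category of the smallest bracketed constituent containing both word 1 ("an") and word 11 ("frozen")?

NP

The smallest bracket enclosing both words is [NP an experiment on my painting after each garden toward your frozen result behind this document in their solution], so the label is NP.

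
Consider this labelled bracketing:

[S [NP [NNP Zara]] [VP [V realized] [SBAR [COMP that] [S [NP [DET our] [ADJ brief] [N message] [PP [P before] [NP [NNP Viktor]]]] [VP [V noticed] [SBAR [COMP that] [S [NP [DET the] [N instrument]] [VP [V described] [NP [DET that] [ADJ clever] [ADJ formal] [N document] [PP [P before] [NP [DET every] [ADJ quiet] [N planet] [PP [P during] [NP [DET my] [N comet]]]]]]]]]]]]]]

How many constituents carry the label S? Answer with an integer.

3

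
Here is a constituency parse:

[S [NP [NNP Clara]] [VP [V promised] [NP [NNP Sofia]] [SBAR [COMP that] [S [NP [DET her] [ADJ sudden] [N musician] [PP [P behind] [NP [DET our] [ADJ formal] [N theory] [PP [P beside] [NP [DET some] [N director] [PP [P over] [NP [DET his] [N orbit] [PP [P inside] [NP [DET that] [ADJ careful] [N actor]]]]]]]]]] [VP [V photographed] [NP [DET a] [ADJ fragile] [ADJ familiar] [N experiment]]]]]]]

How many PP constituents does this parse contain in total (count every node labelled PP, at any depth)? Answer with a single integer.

4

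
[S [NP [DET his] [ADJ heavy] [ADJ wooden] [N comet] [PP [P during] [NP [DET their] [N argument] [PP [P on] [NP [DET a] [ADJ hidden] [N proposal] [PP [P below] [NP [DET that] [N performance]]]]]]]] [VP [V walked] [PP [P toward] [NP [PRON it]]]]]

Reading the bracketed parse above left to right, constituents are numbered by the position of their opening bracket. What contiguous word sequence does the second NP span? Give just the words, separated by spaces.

their argument on a hidden proposal below that performance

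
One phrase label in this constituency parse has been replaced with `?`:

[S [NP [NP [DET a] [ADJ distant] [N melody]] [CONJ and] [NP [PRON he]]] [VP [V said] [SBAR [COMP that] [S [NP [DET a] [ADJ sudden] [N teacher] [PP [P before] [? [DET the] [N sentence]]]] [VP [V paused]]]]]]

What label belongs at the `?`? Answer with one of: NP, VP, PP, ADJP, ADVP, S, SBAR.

A constituent whose immediate children are DET 'the', N 'sentence' is a noun phrase: NP.

NP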